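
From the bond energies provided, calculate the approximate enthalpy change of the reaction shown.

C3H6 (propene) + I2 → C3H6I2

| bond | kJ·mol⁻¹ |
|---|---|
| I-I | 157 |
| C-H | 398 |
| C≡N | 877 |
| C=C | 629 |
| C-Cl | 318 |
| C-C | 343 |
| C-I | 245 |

Bonds broken (reactants):
  C-C: 1 × 343 = 343
  C-H: 6 × 398 = 2388
  C=C: 1 × 629 = 629
  I-I: 1 × 157 = 157
  Σ(broken) = 3517 kJ
Bonds formed (products):
  C-C: 2 × 343 = 686
  C-H: 6 × 398 = 2388
  C-I: 2 × 245 = 490
  Σ(formed) = 3564 kJ
ΔH = Σ(broken) − Σ(formed) = 3517 − 3564 = −47 kJ

ΔH ≈ −47 kJ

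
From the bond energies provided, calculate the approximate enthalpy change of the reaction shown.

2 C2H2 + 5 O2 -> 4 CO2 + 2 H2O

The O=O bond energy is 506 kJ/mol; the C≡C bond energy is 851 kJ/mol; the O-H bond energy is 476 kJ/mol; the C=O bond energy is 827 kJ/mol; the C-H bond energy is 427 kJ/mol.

Bonds broken (reactants):
  C≡C: 2 × 851 = 1702
  C-H: 4 × 427 = 1708
  O=O: 5 × 506 = 2530
  Σ(broken) = 5940 kJ
Bonds formed (products):
  C=O: 8 × 827 = 6616
  O-H: 4 × 476 = 1904
  Σ(formed) = 8520 kJ
ΔH = Σ(broken) − Σ(formed) = 5940 − 8520 = −2580 kJ

ΔH ≈ −2580 kJ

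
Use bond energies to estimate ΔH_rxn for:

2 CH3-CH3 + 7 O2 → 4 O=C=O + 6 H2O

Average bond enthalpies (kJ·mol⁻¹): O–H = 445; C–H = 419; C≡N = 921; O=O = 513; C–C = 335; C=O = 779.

Bonds broken (reactants):
  C–C: 2 × 335 = 670
  C–H: 12 × 419 = 5028
  O=O: 7 × 513 = 3591
  Σ(broken) = 9289 kJ
Bonds formed (products):
  C=O: 8 × 779 = 6232
  O–H: 12 × 445 = 5340
  Σ(formed) = 11572 kJ
ΔH = Σ(broken) − Σ(formed) = 9289 − 11572 = −2283 kJ

ΔH ≈ −2283 kJ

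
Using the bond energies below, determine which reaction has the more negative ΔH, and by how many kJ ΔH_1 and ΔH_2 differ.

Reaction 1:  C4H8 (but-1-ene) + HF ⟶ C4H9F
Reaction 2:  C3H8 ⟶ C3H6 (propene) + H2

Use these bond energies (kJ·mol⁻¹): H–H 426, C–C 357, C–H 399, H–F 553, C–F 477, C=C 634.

Reaction 1:
  Bonds broken (reactants):
    C–C: 2 × 357 = 714
    C–H: 8 × 399 = 3192
    C=C: 1 × 634 = 634
    H–F: 1 × 553 = 553
    Σ(broken) = 5093 kJ
  Bonds formed (products):
    C–C: 3 × 357 = 1071
    C–F: 1 × 477 = 477
    C–H: 9 × 399 = 3591
    Σ(formed) = 5139 kJ
  ΔH_1 = 5093 − 5139 = −46 kJ
Reaction 2:
  Bonds broken (reactants):
    C–C: 2 × 357 = 714
    C–H: 8 × 399 = 3192
    Σ(broken) = 3906 kJ
  Bonds formed (products):
    C–C: 1 × 357 = 357
    C–H: 6 × 399 = 2394
    C=C: 1 × 634 = 634
    H–H: 1 × 426 = 426
    Σ(formed) = 3811 kJ
  ΔH_2 = 3906 − 3811 = +95 kJ
ΔH_1 − ΔH_2 = −141 kJ, so reaction 1 has the more negative ΔH; |ΔH_1 − ΔH_2| = 141 kJ.

Reaction 1, by 141 kJ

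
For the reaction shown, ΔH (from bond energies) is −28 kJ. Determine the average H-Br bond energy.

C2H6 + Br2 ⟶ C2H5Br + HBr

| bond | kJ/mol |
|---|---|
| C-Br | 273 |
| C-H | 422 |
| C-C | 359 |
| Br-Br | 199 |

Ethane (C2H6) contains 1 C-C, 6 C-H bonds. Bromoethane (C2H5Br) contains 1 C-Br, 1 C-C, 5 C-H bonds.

D(H-Br) ≈ 376 kJ/mol

Let D be the H-Br bond energy.
Σ(broken) = 1×199 + 1×359 + 6×422 = 3090
Σ(formed) = 1×273 + 1×359 + 5×422 + 1×D = 2742 + D
ΔH = Σ(broken) − Σ(formed) = (3090) − (2742 + D) = +348 − D
Setting this equal to −28 kJ gives D = 376 kJ/mol.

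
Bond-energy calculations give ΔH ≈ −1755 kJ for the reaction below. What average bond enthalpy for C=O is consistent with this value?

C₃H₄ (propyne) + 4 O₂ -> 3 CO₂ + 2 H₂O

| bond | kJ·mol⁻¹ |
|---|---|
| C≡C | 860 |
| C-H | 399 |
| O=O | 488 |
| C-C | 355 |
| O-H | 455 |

D(C=O) ≈ 783 kJ/mol

Let D be the C=O bond energy.
Σ(broken) = 1×860 + 1×355 + 4×399 + 4×488 = 4763
Σ(formed) = 6×D + 4×455 = 1820 + 6D
ΔH = Σ(broken) − Σ(formed) = (4763) − (1820 + 6D) = +2943 − 6D
Setting this equal to −1755 kJ gives 6D = 4698, so D = 783 kJ/mol.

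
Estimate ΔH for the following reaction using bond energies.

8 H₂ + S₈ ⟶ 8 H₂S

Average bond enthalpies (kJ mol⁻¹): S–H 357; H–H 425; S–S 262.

Bonds broken (reactants):
  H–H: 8 × 425 = 3400
  S–S: 8 × 262 = 2096
  Σ(broken) = 5496 kJ
Bonds formed (products):
  S–H: 16 × 357 = 5712
  Σ(formed) = 5712 kJ
ΔH = Σ(broken) − Σ(formed) = 5496 − 5712 = −216 kJ

ΔH ≈ −216 kJ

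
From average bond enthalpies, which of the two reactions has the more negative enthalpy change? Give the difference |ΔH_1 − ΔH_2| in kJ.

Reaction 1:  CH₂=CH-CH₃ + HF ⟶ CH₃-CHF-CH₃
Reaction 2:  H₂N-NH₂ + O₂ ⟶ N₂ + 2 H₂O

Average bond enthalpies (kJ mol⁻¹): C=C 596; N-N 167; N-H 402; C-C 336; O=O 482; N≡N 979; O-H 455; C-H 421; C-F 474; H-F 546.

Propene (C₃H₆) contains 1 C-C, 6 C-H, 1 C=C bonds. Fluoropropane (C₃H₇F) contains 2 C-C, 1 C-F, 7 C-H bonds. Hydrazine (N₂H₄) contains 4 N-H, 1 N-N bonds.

Reaction 1:
  Bonds broken (reactants):
    C-C: 1 × 336 = 336
    C-H: 6 × 421 = 2526
    C=C: 1 × 596 = 596
    H-F: 1 × 546 = 546
    Σ(broken) = 4004 kJ
  Bonds formed (products):
    C-C: 2 × 336 = 672
    C-F: 1 × 474 = 474
    C-H: 7 × 421 = 2947
    Σ(formed) = 4093 kJ
  ΔH_1 = 4004 − 4093 = −89 kJ
Reaction 2:
  Bonds broken (reactants):
    N-H: 4 × 402 = 1608
    N-N: 1 × 167 = 167
    O=O: 1 × 482 = 482
    Σ(broken) = 2257 kJ
  Bonds formed (products):
    N≡N: 1 × 979 = 979
    O-H: 4 × 455 = 1820
    Σ(formed) = 2799 kJ
  ΔH_2 = 2257 − 2799 = −542 kJ
ΔH_1 − ΔH_2 = +453 kJ, so reaction 2 has the more negative ΔH; |ΔH_1 − ΔH_2| = 453 kJ.

Reaction 2, by 453 kJ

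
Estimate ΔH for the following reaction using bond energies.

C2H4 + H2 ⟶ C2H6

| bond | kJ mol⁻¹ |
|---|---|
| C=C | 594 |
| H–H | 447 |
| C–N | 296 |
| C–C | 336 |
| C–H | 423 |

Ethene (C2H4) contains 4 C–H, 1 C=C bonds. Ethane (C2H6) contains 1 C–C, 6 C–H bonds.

ΔH ≈ −141 kJ

Bonds broken (reactants):
  C–H: 4 × 423 = 1692
  C=C: 1 × 594 = 594
  H–H: 1 × 447 = 447
  Σ(broken) = 2733 kJ
Bonds formed (products):
  C–C: 1 × 336 = 336
  C–H: 6 × 423 = 2538
  Σ(formed) = 2874 kJ
ΔH = Σ(broken) − Σ(formed) = 2733 − 2874 = −141 kJ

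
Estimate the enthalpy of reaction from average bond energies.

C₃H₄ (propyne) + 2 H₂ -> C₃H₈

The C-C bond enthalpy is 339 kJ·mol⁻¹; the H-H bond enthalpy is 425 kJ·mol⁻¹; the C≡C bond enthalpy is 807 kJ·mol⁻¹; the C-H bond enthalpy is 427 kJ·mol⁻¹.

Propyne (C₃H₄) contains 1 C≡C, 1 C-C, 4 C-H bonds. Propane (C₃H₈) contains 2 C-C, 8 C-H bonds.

Bonds broken (reactants):
  C≡C: 1 × 807 = 807
  C-C: 1 × 339 = 339
  C-H: 4 × 427 = 1708
  H-H: 2 × 425 = 850
  Σ(broken) = 3704 kJ
Bonds formed (products):
  C-C: 2 × 339 = 678
  C-H: 8 × 427 = 3416
  Σ(formed) = 4094 kJ
ΔH = Σ(broken) − Σ(formed) = 3704 − 4094 = −390 kJ

ΔH ≈ −390 kJ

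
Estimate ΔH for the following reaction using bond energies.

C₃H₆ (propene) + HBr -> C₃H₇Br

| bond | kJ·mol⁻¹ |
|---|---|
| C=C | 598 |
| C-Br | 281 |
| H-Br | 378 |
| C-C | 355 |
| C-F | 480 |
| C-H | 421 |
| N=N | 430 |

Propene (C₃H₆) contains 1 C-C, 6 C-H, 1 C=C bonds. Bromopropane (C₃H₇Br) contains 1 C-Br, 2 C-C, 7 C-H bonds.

ΔH ≈ −81 kJ

Bonds broken (reactants):
  C-C: 1 × 355 = 355
  C-H: 6 × 421 = 2526
  C=C: 1 × 598 = 598
  H-Br: 1 × 378 = 378
  Σ(broken) = 3857 kJ
Bonds formed (products):
  C-Br: 1 × 281 = 281
  C-C: 2 × 355 = 710
  C-H: 7 × 421 = 2947
  Σ(formed) = 3938 kJ
ΔH = Σ(broken) − Σ(formed) = 3857 − 3938 = −81 kJ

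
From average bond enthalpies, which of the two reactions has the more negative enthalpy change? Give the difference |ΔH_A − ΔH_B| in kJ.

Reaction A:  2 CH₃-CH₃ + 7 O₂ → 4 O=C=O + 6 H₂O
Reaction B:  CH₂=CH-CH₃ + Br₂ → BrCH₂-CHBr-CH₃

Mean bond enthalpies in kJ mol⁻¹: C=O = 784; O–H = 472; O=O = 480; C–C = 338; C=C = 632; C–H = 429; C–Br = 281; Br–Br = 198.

Reaction A, by 2682 kJ

Reaction A:
  Bonds broken (reactants):
    C–C: 2 × 338 = 676
    C–H: 12 × 429 = 5148
    O=O: 7 × 480 = 3360
    Σ(broken) = 9184 kJ
  Bonds formed (products):
    C=O: 8 × 784 = 6272
    O–H: 12 × 472 = 5664
    Σ(formed) = 11936 kJ
  ΔH_A = 9184 − 11936 = −2752 kJ
Reaction B:
  Bonds broken (reactants):
    Br–Br: 1 × 198 = 198
    C–C: 1 × 338 = 338
    C–H: 6 × 429 = 2574
    C=C: 1 × 632 = 632
    Σ(broken) = 3742 kJ
  Bonds formed (products):
    C–Br: 2 × 281 = 562
    C–C: 2 × 338 = 676
    C–H: 6 × 429 = 2574
    Σ(formed) = 3812 kJ
  ΔH_B = 3742 − 3812 = −70 kJ
ΔH_A − ΔH_B = −2682 kJ, so reaction A has the more negative ΔH; |ΔH_A − ΔH_B| = 2682 kJ.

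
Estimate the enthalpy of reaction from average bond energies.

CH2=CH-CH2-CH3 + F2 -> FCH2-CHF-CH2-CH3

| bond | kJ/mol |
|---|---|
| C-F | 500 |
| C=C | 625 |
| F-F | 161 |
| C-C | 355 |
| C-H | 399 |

ΔH ≈ −569 kJ

Bonds broken (reactants):
  C-C: 2 × 355 = 710
  C-H: 8 × 399 = 3192
  C=C: 1 × 625 = 625
  F-F: 1 × 161 = 161
  Σ(broken) = 4688 kJ
Bonds formed (products):
  C-C: 3 × 355 = 1065
  C-F: 2 × 500 = 1000
  C-H: 8 × 399 = 3192
  Σ(formed) = 5257 kJ
ΔH = Σ(broken) − Σ(formed) = 4688 − 5257 = −569 kJ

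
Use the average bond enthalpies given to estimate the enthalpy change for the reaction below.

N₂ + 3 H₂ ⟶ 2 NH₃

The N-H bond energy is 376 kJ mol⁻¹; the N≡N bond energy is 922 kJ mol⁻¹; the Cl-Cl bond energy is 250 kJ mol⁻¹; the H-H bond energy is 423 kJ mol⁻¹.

ΔH ≈ −65 kJ

Bonds broken (reactants):
  H-H: 3 × 423 = 1269
  N≡N: 1 × 922 = 922
  Σ(broken) = 2191 kJ
Bonds formed (products):
  N-H: 6 × 376 = 2256
  Σ(formed) = 2256 kJ
ΔH = Σ(broken) − Σ(formed) = 2191 − 2256 = −65 kJ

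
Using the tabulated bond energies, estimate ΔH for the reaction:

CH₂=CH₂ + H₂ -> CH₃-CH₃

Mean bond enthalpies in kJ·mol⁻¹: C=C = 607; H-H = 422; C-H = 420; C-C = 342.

Bonds broken (reactants):
  C-H: 4 × 420 = 1680
  C=C: 1 × 607 = 607
  H-H: 1 × 422 = 422
  Σ(broken) = 2709 kJ
Bonds formed (products):
  C-C: 1 × 342 = 342
  C-H: 6 × 420 = 2520
  Σ(formed) = 2862 kJ
ΔH = Σ(broken) − Σ(formed) = 2709 − 2862 = −153 kJ

ΔH ≈ −153 kJ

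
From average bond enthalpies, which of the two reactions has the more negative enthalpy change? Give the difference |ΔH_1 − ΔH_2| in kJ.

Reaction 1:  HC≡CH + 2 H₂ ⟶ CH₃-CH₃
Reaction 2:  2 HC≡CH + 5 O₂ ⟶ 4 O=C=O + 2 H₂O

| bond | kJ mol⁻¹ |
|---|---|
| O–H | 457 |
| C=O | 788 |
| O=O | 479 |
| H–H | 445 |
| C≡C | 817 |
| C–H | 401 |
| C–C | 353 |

Reaction 1:
  Bonds broken (reactants):
    C≡C: 1 × 817 = 817
    C–H: 2 × 401 = 802
    H–H: 2 × 445 = 890
    Σ(broken) = 2509 kJ
  Bonds formed (products):
    C–C: 1 × 353 = 353
    C–H: 6 × 401 = 2406
    Σ(formed) = 2759 kJ
  ΔH_1 = 2509 − 2759 = −250 kJ
Reaction 2:
  Bonds broken (reactants):
    C≡C: 2 × 817 = 1634
    C–H: 4 × 401 = 1604
    O=O: 5 × 479 = 2395
    Σ(broken) = 5633 kJ
  Bonds formed (products):
    C=O: 8 × 788 = 6304
    O–H: 4 × 457 = 1828
    Σ(formed) = 8132 kJ
  ΔH_2 = 5633 − 8132 = −2499 kJ
ΔH_1 − ΔH_2 = +2249 kJ, so reaction 2 has the more negative ΔH; |ΔH_1 − ΔH_2| = 2249 kJ.

Reaction 2, by 2249 kJ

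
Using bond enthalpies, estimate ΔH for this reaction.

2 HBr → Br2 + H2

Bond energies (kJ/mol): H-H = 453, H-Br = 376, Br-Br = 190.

ΔH ≈ +109 kJ

Bonds broken (reactants):
  H-Br: 2 × 376 = 752
  Σ(broken) = 752 kJ
Bonds formed (products):
  Br-Br: 1 × 190 = 190
  H-H: 1 × 453 = 453
  Σ(formed) = 643 kJ
ΔH = Σ(broken) − Σ(formed) = 752 − 643 = +109 kJ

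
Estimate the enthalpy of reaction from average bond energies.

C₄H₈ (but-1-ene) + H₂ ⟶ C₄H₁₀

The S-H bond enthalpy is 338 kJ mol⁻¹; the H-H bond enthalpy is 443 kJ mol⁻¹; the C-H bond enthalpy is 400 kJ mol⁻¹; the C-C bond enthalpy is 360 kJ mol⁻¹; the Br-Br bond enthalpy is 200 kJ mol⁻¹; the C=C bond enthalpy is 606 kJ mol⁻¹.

Bonds broken (reactants):
  C-C: 2 × 360 = 720
  C-H: 8 × 400 = 3200
  C=C: 1 × 606 = 606
  H-H: 1 × 443 = 443
  Σ(broken) = 4969 kJ
Bonds formed (products):
  C-C: 3 × 360 = 1080
  C-H: 10 × 400 = 4000
  Σ(formed) = 5080 kJ
ΔH = Σ(broken) − Σ(formed) = 4969 − 5080 = −111 kJ

ΔH ≈ −111 kJ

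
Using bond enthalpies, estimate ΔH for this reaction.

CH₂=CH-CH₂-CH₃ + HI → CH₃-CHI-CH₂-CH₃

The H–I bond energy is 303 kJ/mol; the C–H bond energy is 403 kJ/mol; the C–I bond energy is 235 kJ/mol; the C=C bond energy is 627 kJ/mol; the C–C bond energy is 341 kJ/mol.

ΔH ≈ −49 kJ

Bonds broken (reactants):
  C–C: 2 × 341 = 682
  C–H: 8 × 403 = 3224
  C=C: 1 × 627 = 627
  H–I: 1 × 303 = 303
  Σ(broken) = 4836 kJ
Bonds formed (products):
  C–C: 3 × 341 = 1023
  C–H: 9 × 403 = 3627
  C–I: 1 × 235 = 235
  Σ(formed) = 4885 kJ
ΔH = Σ(broken) − Σ(formed) = 4836 − 4885 = −49 kJ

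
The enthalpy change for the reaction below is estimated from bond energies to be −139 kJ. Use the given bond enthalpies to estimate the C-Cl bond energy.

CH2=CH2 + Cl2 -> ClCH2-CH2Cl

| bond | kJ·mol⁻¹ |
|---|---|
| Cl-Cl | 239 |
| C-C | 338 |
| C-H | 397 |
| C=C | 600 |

D(C-Cl) ≈ 320 kJ/mol

Let D be the C-Cl bond energy.
Σ(broken) = 4×397 + 1×600 + 1×239 = 2427
Σ(formed) = 1×338 + 2×D + 4×397 = 1926 + 2D
ΔH = Σ(broken) − Σ(formed) = (2427) − (1926 + 2D) = +501 − 2D
Setting this equal to −139 kJ gives 2D = 640, so D = 320 kJ/mol.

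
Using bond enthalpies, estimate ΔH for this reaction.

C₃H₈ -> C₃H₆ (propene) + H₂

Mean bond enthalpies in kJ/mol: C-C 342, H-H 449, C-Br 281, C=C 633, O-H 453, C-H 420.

Bonds broken (reactants):
  C-C: 2 × 342 = 684
  C-H: 8 × 420 = 3360
  Σ(broken) = 4044 kJ
Bonds formed (products):
  C-C: 1 × 342 = 342
  C-H: 6 × 420 = 2520
  C=C: 1 × 633 = 633
  H-H: 1 × 449 = 449
  Σ(formed) = 3944 kJ
ΔH = Σ(broken) − Σ(formed) = 4044 − 3944 = +100 kJ

ΔH ≈ +100 kJ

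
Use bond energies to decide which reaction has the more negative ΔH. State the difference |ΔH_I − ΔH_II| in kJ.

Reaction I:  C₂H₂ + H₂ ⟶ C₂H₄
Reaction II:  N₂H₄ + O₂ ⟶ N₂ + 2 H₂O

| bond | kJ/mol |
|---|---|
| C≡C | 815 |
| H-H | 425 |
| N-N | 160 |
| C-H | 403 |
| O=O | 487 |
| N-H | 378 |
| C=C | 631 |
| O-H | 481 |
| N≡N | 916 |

Reaction II, by 484 kJ

Reaction I:
  Bonds broken (reactants):
    C≡C: 1 × 815 = 815
    C-H: 2 × 403 = 806
    H-H: 1 × 425 = 425
    Σ(broken) = 2046 kJ
  Bonds formed (products):
    C-H: 4 × 403 = 1612
    C=C: 1 × 631 = 631
    Σ(formed) = 2243 kJ
  ΔH_I = 2046 − 2243 = −197 kJ
Reaction II:
  Bonds broken (reactants):
    N-H: 4 × 378 = 1512
    N-N: 1 × 160 = 160
    O=O: 1 × 487 = 487
    Σ(broken) = 2159 kJ
  Bonds formed (products):
    N≡N: 1 × 916 = 916
    O-H: 4 × 481 = 1924
    Σ(formed) = 2840 kJ
  ΔH_II = 2159 − 2840 = −681 kJ
ΔH_I − ΔH_II = +484 kJ, so reaction II has the more negative ΔH; |ΔH_I − ΔH_II| = 484 kJ.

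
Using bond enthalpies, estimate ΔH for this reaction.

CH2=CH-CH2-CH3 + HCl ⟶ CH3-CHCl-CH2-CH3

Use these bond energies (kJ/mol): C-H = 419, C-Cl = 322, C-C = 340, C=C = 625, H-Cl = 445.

ΔH ≈ −11 kJ

Bonds broken (reactants):
  C-C: 2 × 340 = 680
  C-H: 8 × 419 = 3352
  C=C: 1 × 625 = 625
  H-Cl: 1 × 445 = 445
  Σ(broken) = 5102 kJ
Bonds formed (products):
  C-C: 3 × 340 = 1020
  C-Cl: 1 × 322 = 322
  C-H: 9 × 419 = 3771
  Σ(formed) = 5113 kJ
ΔH = Σ(broken) − Σ(formed) = 5102 − 5113 = −11 kJ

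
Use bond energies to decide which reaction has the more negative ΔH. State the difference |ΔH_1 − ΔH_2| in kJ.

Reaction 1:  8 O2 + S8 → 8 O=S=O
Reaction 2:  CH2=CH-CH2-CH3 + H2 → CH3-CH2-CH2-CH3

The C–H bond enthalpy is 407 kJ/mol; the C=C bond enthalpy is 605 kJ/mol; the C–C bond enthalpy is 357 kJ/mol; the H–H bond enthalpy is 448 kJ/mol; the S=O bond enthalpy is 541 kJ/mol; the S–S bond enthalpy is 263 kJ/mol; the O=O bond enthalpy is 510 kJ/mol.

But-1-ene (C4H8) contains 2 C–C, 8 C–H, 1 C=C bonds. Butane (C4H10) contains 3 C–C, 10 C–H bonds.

Reaction 1, by 2354 kJ

Reaction 1:
  Bonds broken (reactants):
    O=O: 8 × 510 = 4080
    S–S: 8 × 263 = 2104
    Σ(broken) = 6184 kJ
  Bonds formed (products):
    S=O: 16 × 541 = 8656
    Σ(formed) = 8656 kJ
  ΔH_1 = 6184 − 8656 = −2472 kJ
Reaction 2:
  Bonds broken (reactants):
    C–C: 2 × 357 = 714
    C–H: 8 × 407 = 3256
    C=C: 1 × 605 = 605
    H–H: 1 × 448 = 448
    Σ(broken) = 5023 kJ
  Bonds formed (products):
    C–C: 3 × 357 = 1071
    C–H: 10 × 407 = 4070
    Σ(formed) = 5141 kJ
  ΔH_2 = 5023 − 5141 = −118 kJ
ΔH_1 − ΔH_2 = −2354 kJ, so reaction 1 has the more negative ΔH; |ΔH_1 − ΔH_2| = 2354 kJ.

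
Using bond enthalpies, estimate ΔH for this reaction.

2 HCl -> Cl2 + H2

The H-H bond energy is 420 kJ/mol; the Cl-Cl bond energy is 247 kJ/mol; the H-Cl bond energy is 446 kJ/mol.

Bonds broken (reactants):
  H-Cl: 2 × 446 = 892
  Σ(broken) = 892 kJ
Bonds formed (products):
  Cl-Cl: 1 × 247 = 247
  H-H: 1 × 420 = 420
  Σ(formed) = 667 kJ
ΔH = Σ(broken) − Σ(formed) = 892 − 667 = +225 kJ

ΔH ≈ +225 kJ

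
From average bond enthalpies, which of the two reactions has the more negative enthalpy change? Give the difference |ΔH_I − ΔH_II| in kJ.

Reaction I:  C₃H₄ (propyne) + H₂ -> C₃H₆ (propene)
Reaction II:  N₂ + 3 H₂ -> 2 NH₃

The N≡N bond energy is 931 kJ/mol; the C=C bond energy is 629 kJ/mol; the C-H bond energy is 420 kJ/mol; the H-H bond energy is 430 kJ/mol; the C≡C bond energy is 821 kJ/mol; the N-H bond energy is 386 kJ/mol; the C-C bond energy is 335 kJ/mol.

Reaction I, by 123 kJ

Reaction I:
  Bonds broken (reactants):
    C≡C: 1 × 821 = 821
    C-C: 1 × 335 = 335
    C-H: 4 × 420 = 1680
    H-H: 1 × 430 = 430
    Σ(broken) = 3266 kJ
  Bonds formed (products):
    C-C: 1 × 335 = 335
    C-H: 6 × 420 = 2520
    C=C: 1 × 629 = 629
    Σ(formed) = 3484 kJ
  ΔH_I = 3266 − 3484 = −218 kJ
Reaction II:
  Bonds broken (reactants):
    H-H: 3 × 430 = 1290
    N≡N: 1 × 931 = 931
    Σ(broken) = 2221 kJ
  Bonds formed (products):
    N-H: 6 × 386 = 2316
    Σ(formed) = 2316 kJ
  ΔH_II = 2221 − 2316 = −95 kJ
ΔH_I − ΔH_II = −123 kJ, so reaction I has the more negative ΔH; |ΔH_I − ΔH_II| = 123 kJ.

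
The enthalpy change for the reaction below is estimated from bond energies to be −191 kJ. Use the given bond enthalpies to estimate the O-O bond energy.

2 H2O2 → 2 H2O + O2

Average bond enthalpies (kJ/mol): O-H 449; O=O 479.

D(O-O) ≈ 144 kJ/mol

Let D be the O-O bond energy.
Σ(broken) = 4×449 + 2×D = 1796 + 2D
Σ(formed) = 4×449 + 1×479 = 2275
ΔH = Σ(broken) − Σ(formed) = (1796 + 2D) − (2275) = −479 + 2D
Setting this equal to −191 kJ gives 2D = 288, so D = 144 kJ/mol.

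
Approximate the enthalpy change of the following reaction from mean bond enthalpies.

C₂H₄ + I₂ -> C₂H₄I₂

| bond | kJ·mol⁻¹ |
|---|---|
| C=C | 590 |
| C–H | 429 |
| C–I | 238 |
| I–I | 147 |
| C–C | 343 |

Bonds broken (reactants):
  C–H: 4 × 429 = 1716
  C=C: 1 × 590 = 590
  I–I: 1 × 147 = 147
  Σ(broken) = 2453 kJ
Bonds formed (products):
  C–C: 1 × 343 = 343
  C–H: 4 × 429 = 1716
  C–I: 2 × 238 = 476
  Σ(formed) = 2535 kJ
ΔH = Σ(broken) − Σ(formed) = 2453 − 2535 = −82 kJ

ΔH ≈ −82 kJ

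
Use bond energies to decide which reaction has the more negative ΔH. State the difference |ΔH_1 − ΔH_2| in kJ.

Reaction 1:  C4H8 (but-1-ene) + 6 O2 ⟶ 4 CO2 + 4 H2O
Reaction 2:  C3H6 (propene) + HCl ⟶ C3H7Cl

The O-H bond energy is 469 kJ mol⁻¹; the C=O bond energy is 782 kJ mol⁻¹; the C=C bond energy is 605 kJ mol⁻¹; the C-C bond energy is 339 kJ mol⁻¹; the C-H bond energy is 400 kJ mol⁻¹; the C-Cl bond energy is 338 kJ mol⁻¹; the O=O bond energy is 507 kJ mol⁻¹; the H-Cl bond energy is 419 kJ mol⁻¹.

Reaction 1, by 2430 kJ

Reaction 1:
  Bonds broken (reactants):
    C-C: 2 × 339 = 678
    C-H: 8 × 400 = 3200
    C=C: 1 × 605 = 605
    O=O: 6 × 507 = 3042
    Σ(broken) = 7525 kJ
  Bonds formed (products):
    C=O: 8 × 782 = 6256
    O-H: 8 × 469 = 3752
    Σ(formed) = 10008 kJ
  ΔH_1 = 7525 − 10008 = −2483 kJ
Reaction 2:
  Bonds broken (reactants):
    C-C: 1 × 339 = 339
    C-H: 6 × 400 = 2400
    C=C: 1 × 605 = 605
    H-Cl: 1 × 419 = 419
    Σ(broken) = 3763 kJ
  Bonds formed (products):
    C-C: 2 × 339 = 678
    C-Cl: 1 × 338 = 338
    C-H: 7 × 400 = 2800
    Σ(formed) = 3816 kJ
  ΔH_2 = 3763 − 3816 = −53 kJ
ΔH_1 − ΔH_2 = −2430 kJ, so reaction 1 has the more negative ΔH; |ΔH_1 − ΔH_2| = 2430 kJ.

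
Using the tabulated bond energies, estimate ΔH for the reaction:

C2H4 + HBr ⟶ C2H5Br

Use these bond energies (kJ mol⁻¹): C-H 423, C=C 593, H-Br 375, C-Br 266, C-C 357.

Bonds broken (reactants):
  C-H: 4 × 423 = 1692
  C=C: 1 × 593 = 593
  H-Br: 1 × 375 = 375
  Σ(broken) = 2660 kJ
Bonds formed (products):
  C-Br: 1 × 266 = 266
  C-C: 1 × 357 = 357
  C-H: 5 × 423 = 2115
  Σ(formed) = 2738 kJ
ΔH = Σ(broken) − Σ(formed) = 2660 − 2738 = −78 kJ

ΔH ≈ −78 kJ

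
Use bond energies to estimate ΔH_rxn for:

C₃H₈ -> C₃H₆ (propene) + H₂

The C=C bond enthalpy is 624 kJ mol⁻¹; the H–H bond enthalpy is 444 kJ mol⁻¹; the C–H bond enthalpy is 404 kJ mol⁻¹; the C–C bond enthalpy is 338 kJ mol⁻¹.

Bonds broken (reactants):
  C–C: 2 × 338 = 676
  C–H: 8 × 404 = 3232
  Σ(broken) = 3908 kJ
Bonds formed (products):
  C–C: 1 × 338 = 338
  C–H: 6 × 404 = 2424
  C=C: 1 × 624 = 624
  H–H: 1 × 444 = 444
  Σ(formed) = 3830 kJ
ΔH = Σ(broken) − Σ(formed) = 3908 − 3830 = +78 kJ

ΔH ≈ +78 kJ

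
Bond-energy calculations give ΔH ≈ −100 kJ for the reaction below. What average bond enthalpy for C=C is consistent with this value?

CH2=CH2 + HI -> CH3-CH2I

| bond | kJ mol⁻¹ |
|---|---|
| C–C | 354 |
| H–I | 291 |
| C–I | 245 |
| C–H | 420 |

Let D be the C=C bond energy.
Σ(broken) = 4×420 + 1×D + 1×291 = 1971 + D
Σ(formed) = 1×354 + 5×420 + 1×245 = 2699
ΔH = Σ(broken) − Σ(formed) = (1971 + D) − (2699) = −728 + D
Setting this equal to −100 kJ gives D = 628 kJ/mol.

D(C=C) ≈ 628 kJ/mol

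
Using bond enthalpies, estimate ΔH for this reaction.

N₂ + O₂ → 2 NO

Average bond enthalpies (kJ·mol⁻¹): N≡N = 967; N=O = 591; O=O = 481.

Bonds broken (reactants):
  N≡N: 1 × 967 = 967
  O=O: 1 × 481 = 481
  Σ(broken) = 1448 kJ
Bonds formed (products):
  N=O: 2 × 591 = 1182
  Σ(formed) = 1182 kJ
ΔH = Σ(broken) − Σ(formed) = 1448 − 1182 = +266 kJ

ΔH ≈ +266 kJ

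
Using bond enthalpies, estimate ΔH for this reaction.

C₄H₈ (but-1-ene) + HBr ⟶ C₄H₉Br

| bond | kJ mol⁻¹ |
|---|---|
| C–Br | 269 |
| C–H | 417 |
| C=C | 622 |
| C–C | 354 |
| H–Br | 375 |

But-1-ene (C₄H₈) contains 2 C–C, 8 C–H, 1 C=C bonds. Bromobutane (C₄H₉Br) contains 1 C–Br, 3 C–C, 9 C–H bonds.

Bonds broken (reactants):
  C–C: 2 × 354 = 708
  C–H: 8 × 417 = 3336
  C=C: 1 × 622 = 622
  H–Br: 1 × 375 = 375
  Σ(broken) = 5041 kJ
Bonds formed (products):
  C–Br: 1 × 269 = 269
  C–C: 3 × 354 = 1062
  C–H: 9 × 417 = 3753
  Σ(formed) = 5084 kJ
ΔH = Σ(broken) − Σ(formed) = 5041 − 5084 = −43 kJ

ΔH ≈ −43 kJ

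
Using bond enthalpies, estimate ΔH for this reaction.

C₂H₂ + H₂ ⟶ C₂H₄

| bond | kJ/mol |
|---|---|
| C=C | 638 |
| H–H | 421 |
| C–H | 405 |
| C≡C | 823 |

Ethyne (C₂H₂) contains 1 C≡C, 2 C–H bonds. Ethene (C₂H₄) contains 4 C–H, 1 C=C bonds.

Bonds broken (reactants):
  C≡C: 1 × 823 = 823
  C–H: 2 × 405 = 810
  H–H: 1 × 421 = 421
  Σ(broken) = 2054 kJ
Bonds formed (products):
  C–H: 4 × 405 = 1620
  C=C: 1 × 638 = 638
  Σ(formed) = 2258 kJ
ΔH = Σ(broken) − Σ(formed) = 2054 − 2258 = −204 kJ

ΔH ≈ −204 kJ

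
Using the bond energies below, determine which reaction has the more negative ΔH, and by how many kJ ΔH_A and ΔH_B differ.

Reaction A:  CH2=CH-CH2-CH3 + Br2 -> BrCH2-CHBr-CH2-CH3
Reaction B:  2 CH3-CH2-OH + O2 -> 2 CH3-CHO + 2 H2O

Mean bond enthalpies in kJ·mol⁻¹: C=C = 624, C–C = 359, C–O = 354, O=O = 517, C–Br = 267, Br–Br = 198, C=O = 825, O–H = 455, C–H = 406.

Reaction B, by 452 kJ

Reaction A:
  Bonds broken (reactants):
    Br–Br: 1 × 198 = 198
    C–C: 2 × 359 = 718
    C–H: 8 × 406 = 3248
    C=C: 1 × 624 = 624
    Σ(broken) = 4788 kJ
  Bonds formed (products):
    C–Br: 2 × 267 = 534
    C–C: 3 × 359 = 1077
    C–H: 8 × 406 = 3248
    Σ(formed) = 4859 kJ
  ΔH_A = 4788 − 4859 = −71 kJ
Reaction B:
  Bonds broken (reactants):
    C–C: 2 × 359 = 718
    C–H: 10 × 406 = 4060
    C–O: 2 × 354 = 708
    O–H: 2 × 455 = 910
    O=O: 1 × 517 = 517
    Σ(broken) = 6913 kJ
  Bonds formed (products):
    C–C: 2 × 359 = 718
    C–H: 8 × 406 = 3248
    C=O: 2 × 825 = 1650
    O–H: 4 × 455 = 1820
    Σ(formed) = 7436 kJ
  ΔH_B = 6913 − 7436 = −523 kJ
ΔH_A − ΔH_B = +452 kJ, so reaction B has the more negative ΔH; |ΔH_A − ΔH_B| = 452 kJ.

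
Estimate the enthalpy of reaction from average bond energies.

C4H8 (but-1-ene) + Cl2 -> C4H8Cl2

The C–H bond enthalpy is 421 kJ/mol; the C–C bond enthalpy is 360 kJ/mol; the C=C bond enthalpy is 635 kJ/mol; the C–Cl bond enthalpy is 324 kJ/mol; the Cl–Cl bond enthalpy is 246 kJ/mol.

ΔH ≈ −127 kJ

Bonds broken (reactants):
  C–C: 2 × 360 = 720
  C–H: 8 × 421 = 3368
  C=C: 1 × 635 = 635
  Cl–Cl: 1 × 246 = 246
  Σ(broken) = 4969 kJ
Bonds formed (products):
  C–C: 3 × 360 = 1080
  C–Cl: 2 × 324 = 648
  C–H: 8 × 421 = 3368
  Σ(formed) = 5096 kJ
ΔH = Σ(broken) − Σ(formed) = 4969 − 5096 = −127 kJ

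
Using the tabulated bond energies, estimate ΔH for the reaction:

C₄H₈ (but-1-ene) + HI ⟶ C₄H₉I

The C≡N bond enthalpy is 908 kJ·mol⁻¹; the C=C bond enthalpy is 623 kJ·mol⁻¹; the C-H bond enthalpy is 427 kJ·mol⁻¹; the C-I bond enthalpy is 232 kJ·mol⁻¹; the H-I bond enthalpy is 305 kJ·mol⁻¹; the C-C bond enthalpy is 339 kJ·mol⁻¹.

Bonds broken (reactants):
  C-C: 2 × 339 = 678
  C-H: 8 × 427 = 3416
  C=C: 1 × 623 = 623
  H-I: 1 × 305 = 305
  Σ(broken) = 5022 kJ
Bonds formed (products):
  C-C: 3 × 339 = 1017
  C-H: 9 × 427 = 3843
  C-I: 1 × 232 = 232
  Σ(formed) = 5092 kJ
ΔH = Σ(broken) − Σ(formed) = 5022 − 5092 = −70 kJ

ΔH ≈ −70 kJ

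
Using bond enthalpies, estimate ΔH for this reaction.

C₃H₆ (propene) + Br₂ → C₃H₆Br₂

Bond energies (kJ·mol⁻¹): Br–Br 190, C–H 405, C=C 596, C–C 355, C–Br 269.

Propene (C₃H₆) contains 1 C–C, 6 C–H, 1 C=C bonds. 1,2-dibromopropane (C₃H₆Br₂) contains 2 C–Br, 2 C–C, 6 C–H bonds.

ΔH ≈ −107 kJ

Bonds broken (reactants):
  Br–Br: 1 × 190 = 190
  C–C: 1 × 355 = 355
  C–H: 6 × 405 = 2430
  C=C: 1 × 596 = 596
  Σ(broken) = 3571 kJ
Bonds formed (products):
  C–Br: 2 × 269 = 538
  C–C: 2 × 355 = 710
  C–H: 6 × 405 = 2430
  Σ(formed) = 3678 kJ
ΔH = Σ(broken) − Σ(formed) = 3571 − 3678 = −107 kJ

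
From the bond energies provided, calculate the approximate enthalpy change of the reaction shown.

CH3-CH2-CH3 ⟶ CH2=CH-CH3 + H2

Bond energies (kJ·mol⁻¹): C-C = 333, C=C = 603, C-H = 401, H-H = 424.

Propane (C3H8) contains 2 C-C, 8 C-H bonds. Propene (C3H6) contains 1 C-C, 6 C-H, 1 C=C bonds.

ΔH ≈ +108 kJ

Bonds broken (reactants):
  C-C: 2 × 333 = 666
  C-H: 8 × 401 = 3208
  Σ(broken) = 3874 kJ
Bonds formed (products):
  C-C: 1 × 333 = 333
  C-H: 6 × 401 = 2406
  C=C: 1 × 603 = 603
  H-H: 1 × 424 = 424
  Σ(formed) = 3766 kJ
ΔH = Σ(broken) − Σ(formed) = 3874 − 3766 = +108 kJ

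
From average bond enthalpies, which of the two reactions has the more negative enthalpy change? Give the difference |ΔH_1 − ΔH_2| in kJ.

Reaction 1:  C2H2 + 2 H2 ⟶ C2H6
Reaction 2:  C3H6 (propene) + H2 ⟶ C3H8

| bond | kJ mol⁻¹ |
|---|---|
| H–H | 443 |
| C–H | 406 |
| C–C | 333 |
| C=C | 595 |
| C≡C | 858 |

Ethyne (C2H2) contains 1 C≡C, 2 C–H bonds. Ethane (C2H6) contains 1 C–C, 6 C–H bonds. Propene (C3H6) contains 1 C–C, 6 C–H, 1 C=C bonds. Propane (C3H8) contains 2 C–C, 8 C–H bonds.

Reaction 1, by 106 kJ

Reaction 1:
  Bonds broken (reactants):
    C≡C: 1 × 858 = 858
    C–H: 2 × 406 = 812
    H–H: 2 × 443 = 886
    Σ(broken) = 2556 kJ
  Bonds formed (products):
    C–C: 1 × 333 = 333
    C–H: 6 × 406 = 2436
    Σ(formed) = 2769 kJ
  ΔH_1 = 2556 − 2769 = −213 kJ
Reaction 2:
  Bonds broken (reactants):
    C–C: 1 × 333 = 333
    C–H: 6 × 406 = 2436
    C=C: 1 × 595 = 595
    H–H: 1 × 443 = 443
    Σ(broken) = 3807 kJ
  Bonds formed (products):
    C–C: 2 × 333 = 666
    C–H: 8 × 406 = 3248
    Σ(formed) = 3914 kJ
  ΔH_2 = 3807 − 3914 = −107 kJ
ΔH_1 − ΔH_2 = −106 kJ, so reaction 1 has the more negative ΔH; |ΔH_1 − ΔH_2| = 106 kJ.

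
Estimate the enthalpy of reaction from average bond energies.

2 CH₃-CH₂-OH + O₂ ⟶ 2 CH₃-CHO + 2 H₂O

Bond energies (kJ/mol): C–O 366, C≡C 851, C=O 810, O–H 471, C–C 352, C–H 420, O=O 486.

ΔH ≈ −504 kJ

Bonds broken (reactants):
  C–C: 2 × 352 = 704
  C–H: 10 × 420 = 4200
  C–O: 2 × 366 = 732
  O–H: 2 × 471 = 942
  O=O: 1 × 486 = 486
  Σ(broken) = 7064 kJ
Bonds formed (products):
  C–C: 2 × 352 = 704
  C–H: 8 × 420 = 3360
  C=O: 2 × 810 = 1620
  O–H: 4 × 471 = 1884
  Σ(formed) = 7568 kJ
ΔH = Σ(broken) − Σ(formed) = 7064 − 7568 = −504 kJ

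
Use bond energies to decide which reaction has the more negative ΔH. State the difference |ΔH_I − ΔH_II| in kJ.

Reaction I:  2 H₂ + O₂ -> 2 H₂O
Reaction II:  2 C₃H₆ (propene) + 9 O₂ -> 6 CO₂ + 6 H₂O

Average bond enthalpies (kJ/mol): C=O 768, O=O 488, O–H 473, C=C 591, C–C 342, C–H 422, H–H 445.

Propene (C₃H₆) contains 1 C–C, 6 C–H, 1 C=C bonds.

Reaction II, by 3056 kJ

Reaction I:
  Bonds broken (reactants):
    H–H: 2 × 445 = 890
    O=O: 1 × 488 = 488
    Σ(broken) = 1378 kJ
  Bonds formed (products):
    O–H: 4 × 473 = 1892
    Σ(formed) = 1892 kJ
  ΔH_I = 1378 − 1892 = −514 kJ
Reaction II:
  Bonds broken (reactants):
    C–C: 2 × 342 = 684
    C–H: 12 × 422 = 5064
    C=C: 2 × 591 = 1182
    O=O: 9 × 488 = 4392
    Σ(broken) = 11322 kJ
  Bonds formed (products):
    C=O: 12 × 768 = 9216
    O–H: 12 × 473 = 5676
    Σ(formed) = 14892 kJ
  ΔH_II = 11322 − 14892 = −3570 kJ
ΔH_I − ΔH_II = +3056 kJ, so reaction II has the more negative ΔH; |ΔH_I − ΔH_II| = 3056 kJ.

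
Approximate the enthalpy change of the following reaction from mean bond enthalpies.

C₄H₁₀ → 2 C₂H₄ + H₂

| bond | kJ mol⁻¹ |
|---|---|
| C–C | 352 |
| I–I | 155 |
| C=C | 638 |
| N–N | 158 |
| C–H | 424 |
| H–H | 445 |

Bonds broken (reactants):
  C–C: 3 × 352 = 1056
  C–H: 10 × 424 = 4240
  Σ(broken) = 5296 kJ
Bonds formed (products):
  C–H: 8 × 424 = 3392
  C=C: 2 × 638 = 1276
  H–H: 1 × 445 = 445
  Σ(formed) = 5113 kJ
ΔH = Σ(broken) − Σ(formed) = 5296 − 5113 = +183 kJ

ΔH ≈ +183 kJ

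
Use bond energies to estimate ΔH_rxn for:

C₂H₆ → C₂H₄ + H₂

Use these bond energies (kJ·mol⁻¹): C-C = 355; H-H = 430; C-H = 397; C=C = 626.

ΔH ≈ +93 kJ

Bonds broken (reactants):
  C-C: 1 × 355 = 355
  C-H: 6 × 397 = 2382
  Σ(broken) = 2737 kJ
Bonds formed (products):
  C-H: 4 × 397 = 1588
  C=C: 1 × 626 = 626
  H-H: 1 × 430 = 430
  Σ(formed) = 2644 kJ
ΔH = Σ(broken) − Σ(formed) = 2737 − 2644 = +93 kJ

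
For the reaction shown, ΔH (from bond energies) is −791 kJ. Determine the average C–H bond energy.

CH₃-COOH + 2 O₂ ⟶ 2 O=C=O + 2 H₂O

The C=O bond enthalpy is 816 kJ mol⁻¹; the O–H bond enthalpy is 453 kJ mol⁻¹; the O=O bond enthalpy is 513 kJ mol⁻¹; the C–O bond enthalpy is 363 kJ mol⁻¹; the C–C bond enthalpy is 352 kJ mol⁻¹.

D(C–H) ≈ 425 kJ/mol

Let D be the C–H bond energy.
Σ(broken) = 1×352 + 3×D + 1×363 + 1×816 + 1×453 + 2×513 = 3010 + 3D
Σ(formed) = 4×816 + 4×453 = 5076
ΔH = Σ(broken) − Σ(formed) = (3010 + 3D) − (5076) = −2066 + 3D
Setting this equal to −791 kJ gives 3D = 1275, so D = 425 kJ/mol.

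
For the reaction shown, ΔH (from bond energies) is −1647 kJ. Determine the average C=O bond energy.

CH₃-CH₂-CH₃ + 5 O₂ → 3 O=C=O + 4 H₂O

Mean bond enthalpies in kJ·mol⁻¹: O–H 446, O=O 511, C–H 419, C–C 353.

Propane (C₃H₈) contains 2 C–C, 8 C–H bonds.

D(C=O) ≈ 782 kJ/mol

Let D be the C=O bond energy.
Σ(broken) = 2×353 + 8×419 + 5×511 = 6613
Σ(formed) = 6×D + 8×446 = 3568 + 6D
ΔH = Σ(broken) − Σ(formed) = (6613) − (3568 + 6D) = +3045 − 6D
Setting this equal to −1647 kJ gives 6D = 4692, so D = 782 kJ/mol.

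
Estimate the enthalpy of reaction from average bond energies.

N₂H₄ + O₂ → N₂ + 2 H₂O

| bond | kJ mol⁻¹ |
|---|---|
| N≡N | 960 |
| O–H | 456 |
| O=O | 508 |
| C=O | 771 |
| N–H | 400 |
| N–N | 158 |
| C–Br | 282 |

ΔH ≈ −518 kJ

Bonds broken (reactants):
  N–H: 4 × 400 = 1600
  N–N: 1 × 158 = 158
  O=O: 1 × 508 = 508
  Σ(broken) = 2266 kJ
Bonds formed (products):
  N≡N: 1 × 960 = 960
  O–H: 4 × 456 = 1824
  Σ(formed) = 2784 kJ
ΔH = Σ(broken) − Σ(formed) = 2266 − 2784 = −518 kJ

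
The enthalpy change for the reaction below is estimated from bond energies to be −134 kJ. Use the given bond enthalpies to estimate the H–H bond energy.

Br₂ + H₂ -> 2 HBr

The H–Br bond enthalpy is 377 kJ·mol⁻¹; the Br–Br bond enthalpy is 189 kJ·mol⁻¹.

Let D be the H–H bond energy.
Σ(broken) = 1×189 + 1×D = 189 + D
Σ(formed) = 2×377 = 754
ΔH = Σ(broken) − Σ(formed) = (189 + D) − (754) = −565 + D
Setting this equal to −134 kJ gives D = 431 kJ/mol.

D(H–H) ≈ 431 kJ/mol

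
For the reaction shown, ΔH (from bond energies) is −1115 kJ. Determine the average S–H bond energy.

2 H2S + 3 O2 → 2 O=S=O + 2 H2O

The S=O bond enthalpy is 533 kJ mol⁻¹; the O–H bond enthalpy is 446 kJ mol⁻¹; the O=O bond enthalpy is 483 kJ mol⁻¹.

D(S–H) ≈ 338 kJ/mol

Let D be the S–H bond energy.
Σ(broken) = 3×483 + 4×D = 1449 + 4D
Σ(formed) = 4×446 + 4×533 = 3916
ΔH = Σ(broken) − Σ(formed) = (1449 + 4D) − (3916) = −2467 + 4D
Setting this equal to −1115 kJ gives 4D = 1352, so D = 338 kJ/mol.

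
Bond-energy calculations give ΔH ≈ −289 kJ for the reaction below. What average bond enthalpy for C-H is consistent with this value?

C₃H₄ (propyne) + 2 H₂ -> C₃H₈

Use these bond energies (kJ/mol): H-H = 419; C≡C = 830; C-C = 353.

D(C-H) ≈ 401 kJ/mol

Let D be the C-H bond energy.
Σ(broken) = 1×830 + 1×353 + 4×D + 2×419 = 2021 + 4D
Σ(formed) = 2×353 + 8×D = 706 + 8D
ΔH = Σ(broken) − Σ(formed) = (2021 + 4D) − (706 + 8D) = +1315 − 4D
Setting this equal to −289 kJ gives 4D = 1604, so D = 401 kJ/mol.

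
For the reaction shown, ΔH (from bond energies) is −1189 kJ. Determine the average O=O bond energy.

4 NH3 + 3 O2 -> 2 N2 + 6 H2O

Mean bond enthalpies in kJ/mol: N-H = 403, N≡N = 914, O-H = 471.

D(O=O) ≈ 485 kJ/mol

Let D be the O=O bond energy.
Σ(broken) = 12×403 + 3×D = 4836 + 3D
Σ(formed) = 2×914 + 12×471 = 7480
ΔH = Σ(broken) − Σ(formed) = (4836 + 3D) − (7480) = −2644 + 3D
Setting this equal to −1189 kJ gives 3D = 1455, so D = 485 kJ/mol.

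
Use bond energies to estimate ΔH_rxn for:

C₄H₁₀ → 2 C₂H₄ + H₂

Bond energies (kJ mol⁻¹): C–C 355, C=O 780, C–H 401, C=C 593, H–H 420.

Bonds broken (reactants):
  C–C: 3 × 355 = 1065
  C–H: 10 × 401 = 4010
  Σ(broken) = 5075 kJ
Bonds formed (products):
  C–H: 8 × 401 = 3208
  C=C: 2 × 593 = 1186
  H–H: 1 × 420 = 420
  Σ(formed) = 4814 kJ
ΔH = Σ(broken) − Σ(formed) = 5075 − 4814 = +261 kJ

ΔH ≈ +261 kJ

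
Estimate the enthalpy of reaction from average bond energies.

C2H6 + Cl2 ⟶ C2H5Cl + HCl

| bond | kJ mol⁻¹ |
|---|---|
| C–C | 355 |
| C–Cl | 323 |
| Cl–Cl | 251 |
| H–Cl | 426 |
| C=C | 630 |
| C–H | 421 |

Bonds broken (reactants):
  C–C: 1 × 355 = 355
  C–H: 6 × 421 = 2526
  Cl–Cl: 1 × 251 = 251
  Σ(broken) = 3132 kJ
Bonds formed (products):
  C–C: 1 × 355 = 355
  C–Cl: 1 × 323 = 323
  C–H: 5 × 421 = 2105
  H–Cl: 1 × 426 = 426
  Σ(formed) = 3209 kJ
ΔH = Σ(broken) − Σ(formed) = 3132 − 3209 = −77 kJ

ΔH ≈ −77 kJ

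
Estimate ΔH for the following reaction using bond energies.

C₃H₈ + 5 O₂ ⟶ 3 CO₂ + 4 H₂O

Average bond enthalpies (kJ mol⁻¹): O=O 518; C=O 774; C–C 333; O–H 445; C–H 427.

ΔH ≈ −1532 kJ

Bonds broken (reactants):
  C–C: 2 × 333 = 666
  C–H: 8 × 427 = 3416
  O=O: 5 × 518 = 2590
  Σ(broken) = 6672 kJ
Bonds formed (products):
  C=O: 6 × 774 = 4644
  O–H: 8 × 445 = 3560
  Σ(formed) = 8204 kJ
ΔH = Σ(broken) − Σ(formed) = 6672 − 8204 = −1532 kJ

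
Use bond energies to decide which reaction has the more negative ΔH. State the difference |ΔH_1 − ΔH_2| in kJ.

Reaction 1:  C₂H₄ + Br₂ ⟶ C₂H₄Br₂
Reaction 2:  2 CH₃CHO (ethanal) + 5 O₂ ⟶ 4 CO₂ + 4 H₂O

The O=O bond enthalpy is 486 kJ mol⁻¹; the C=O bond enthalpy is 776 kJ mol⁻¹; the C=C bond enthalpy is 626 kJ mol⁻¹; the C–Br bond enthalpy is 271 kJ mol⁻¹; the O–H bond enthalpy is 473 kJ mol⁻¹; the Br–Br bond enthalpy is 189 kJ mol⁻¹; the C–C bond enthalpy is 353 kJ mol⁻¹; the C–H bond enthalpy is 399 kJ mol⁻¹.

Reaction 2, by 2032 kJ

Reaction 1:
  Bonds broken (reactants):
    Br–Br: 1 × 189 = 189
    C–H: 4 × 399 = 1596
    C=C: 1 × 626 = 626
    Σ(broken) = 2411 kJ
  Bonds formed (products):
    C–Br: 2 × 271 = 542
    C–C: 1 × 353 = 353
    C–H: 4 × 399 = 1596
    Σ(formed) = 2491 kJ
  ΔH_1 = 2411 − 2491 = −80 kJ
Reaction 2:
  Bonds broken (reactants):
    C–C: 2 × 353 = 706
    C–H: 8 × 399 = 3192
    C=O: 2 × 776 = 1552
    O=O: 5 × 486 = 2430
    Σ(broken) = 7880 kJ
  Bonds formed (products):
    C=O: 8 × 776 = 6208
    O–H: 8 × 473 = 3784
    Σ(formed) = 9992 kJ
  ΔH_2 = 7880 − 9992 = −2112 kJ
ΔH_1 − ΔH_2 = +2032 kJ, so reaction 2 has the more negative ΔH; |ΔH_1 − ΔH_2| = 2032 kJ.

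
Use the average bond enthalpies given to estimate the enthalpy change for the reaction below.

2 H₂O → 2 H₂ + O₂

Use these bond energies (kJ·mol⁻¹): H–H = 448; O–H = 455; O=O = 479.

Bonds broken (reactants):
  O–H: 4 × 455 = 1820
  Σ(broken) = 1820 kJ
Bonds formed (products):
  H–H: 2 × 448 = 896
  O=O: 1 × 479 = 479
  Σ(formed) = 1375 kJ
ΔH = Σ(broken) − Σ(formed) = 1820 − 1375 = +445 kJ

ΔH ≈ +445 kJ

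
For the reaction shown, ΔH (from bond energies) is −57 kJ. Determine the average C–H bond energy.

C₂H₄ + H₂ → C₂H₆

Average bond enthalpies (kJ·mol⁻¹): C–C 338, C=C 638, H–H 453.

Let D be the C–H bond energy.
Σ(broken) = 4×D + 1×638 + 1×453 = 1091 + 4D
Σ(formed) = 1×338 + 6×D = 338 + 6D
ΔH = Σ(broken) − Σ(formed) = (1091 + 4D) − (338 + 6D) = +753 − 2D
Setting this equal to −57 kJ gives 2D = 810, so D = 405 kJ/mol.

D(C–H) ≈ 405 kJ/mol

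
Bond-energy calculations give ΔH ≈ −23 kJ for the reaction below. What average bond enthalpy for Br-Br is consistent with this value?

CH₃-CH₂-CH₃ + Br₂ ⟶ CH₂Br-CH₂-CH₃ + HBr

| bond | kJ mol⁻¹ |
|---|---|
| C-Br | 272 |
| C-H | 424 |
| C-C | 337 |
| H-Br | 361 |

D(Br-Br) ≈ 186 kJ/mol

Let D be the Br-Br bond energy.
Σ(broken) = 1×D + 2×337 + 8×424 = 4066 + D
Σ(formed) = 1×272 + 2×337 + 7×424 + 1×361 = 4275
ΔH = Σ(broken) − Σ(formed) = (4066 + D) − (4275) = −209 + D
Setting this equal to −23 kJ gives D = 186 kJ/mol.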